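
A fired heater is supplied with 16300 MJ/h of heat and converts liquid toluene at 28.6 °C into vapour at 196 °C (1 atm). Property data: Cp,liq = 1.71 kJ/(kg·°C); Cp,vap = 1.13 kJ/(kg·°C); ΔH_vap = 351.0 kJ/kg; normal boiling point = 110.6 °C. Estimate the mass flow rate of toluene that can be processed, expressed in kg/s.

Δh = 1.71×(110.6−28.6) + 351.0 + 1.13×(196−110.6) = 587.72 kJ/kg
Q = 16300 MJ/h = 4527.8 kJ/s = 4527.8 kJ/s
ṁ = Q/Δh = 4527.8 / 587.72 = 7.7039 kg/s

ṁ = 7.70 kg/s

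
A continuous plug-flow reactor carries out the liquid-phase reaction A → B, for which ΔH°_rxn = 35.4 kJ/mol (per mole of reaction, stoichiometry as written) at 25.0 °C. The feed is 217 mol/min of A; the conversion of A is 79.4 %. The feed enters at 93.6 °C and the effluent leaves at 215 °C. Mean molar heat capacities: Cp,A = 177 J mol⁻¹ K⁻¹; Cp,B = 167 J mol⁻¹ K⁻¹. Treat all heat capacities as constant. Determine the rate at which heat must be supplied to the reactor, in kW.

Extent of reaction ξ = 0.794 × 217 = 172.3 mol/min
Reaction term: ξ·ΔH°_rxn = 172.3 × 35.4 = 6099.3 kJ/min
Sensible, feed 93.6→25 °C: -2634.9 kJ/min
Outlet flows (mol/min): A 44.702, B 172.3
Sensible, products 25→215 °C: 6970.3 kJ/min
Q = ΔH = 10435 kJ/min = 173.91 kW
Heat supplied = 173.91 kW

Q_in = 174 kW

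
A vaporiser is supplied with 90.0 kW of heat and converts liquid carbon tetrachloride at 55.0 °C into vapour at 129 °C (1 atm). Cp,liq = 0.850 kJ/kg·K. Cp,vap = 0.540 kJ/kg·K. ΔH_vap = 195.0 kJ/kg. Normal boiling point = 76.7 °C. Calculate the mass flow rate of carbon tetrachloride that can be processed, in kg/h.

ṁ = 1340 kg/h

Δh = 0.850×(76.7−55.0) + 195.0 + 0.540×(129−76.7) = 241.69 kJ/kg
Q = 90.0 kW = 90 kJ/s = 324000 kJ/h
ṁ = Q/Δh = 324000 / 241.69 = 1340.6 kg/h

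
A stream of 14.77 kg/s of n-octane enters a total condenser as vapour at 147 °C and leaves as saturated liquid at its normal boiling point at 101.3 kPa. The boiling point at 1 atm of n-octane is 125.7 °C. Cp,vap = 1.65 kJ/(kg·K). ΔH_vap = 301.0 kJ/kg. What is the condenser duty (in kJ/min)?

Q_c = 298000 kJ/min

vapour 147→125.7 °C: -35.145 kJ/kg
condensation at 125.7 °C: -301 kJ/kg
Δh = -35.145 + -301 = -336.14 kJ/kg
Q = ṁ·Δh = 14.77 kg/s × -336.14 kJ/kg = -4964.9 kJ/s
|Q| = 4964.9 kW = 297890 kJ/min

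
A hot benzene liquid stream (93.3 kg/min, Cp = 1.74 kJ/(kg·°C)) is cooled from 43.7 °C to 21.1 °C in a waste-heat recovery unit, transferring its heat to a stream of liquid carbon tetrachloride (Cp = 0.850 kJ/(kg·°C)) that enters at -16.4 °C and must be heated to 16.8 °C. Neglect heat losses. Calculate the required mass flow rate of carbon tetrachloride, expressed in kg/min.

ṁ_c = 130 kg/min

Heat released by hot stream: Q = 93.3 × 1.74 × (43.7 − 21.1) = 3668.9 kJ/min
Energy balance on cold side (adiabatic exchanger): Q = ṁ_c·Cp_c·(T_c,out − T_c,in)
ṁ_c = 3668.9 / [0.850 × (16.8 − -16.4)] = 130.01 kg/min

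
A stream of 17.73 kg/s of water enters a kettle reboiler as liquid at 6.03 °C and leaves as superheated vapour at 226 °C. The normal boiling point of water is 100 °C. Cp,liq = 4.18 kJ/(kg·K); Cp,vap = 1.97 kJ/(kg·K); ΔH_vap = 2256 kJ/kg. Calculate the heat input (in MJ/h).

liquid 6.03→100 °C: 392.79 kJ/kg
vaporisation at 100 °C: 2256 kJ/kg
vapour 100→226 °C: 248.22 kJ/kg
Δh = 392.79 + 2256 + 248.22 = 2897 kJ/kg
Q = ṁ·Δh = 17.73 kg/s × 2897 kJ/kg = 51364 kJ/s
|Q| = 51364 kW = 184910 MJ/h

Q = 185000 MJ/h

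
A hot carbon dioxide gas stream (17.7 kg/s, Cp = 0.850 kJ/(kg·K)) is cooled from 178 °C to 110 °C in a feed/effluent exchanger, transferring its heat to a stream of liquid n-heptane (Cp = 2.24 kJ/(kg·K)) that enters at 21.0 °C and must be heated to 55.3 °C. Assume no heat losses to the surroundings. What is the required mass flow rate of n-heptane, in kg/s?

Heat released by hot stream: Q = 17.7 × 0.850 × (178 − 110) = 1023.1 kJ/s
Energy balance on cold side (adiabatic exchanger): Q = ṁ_c·Cp_c·(T_c,out − T_c,in)
ṁ_c = 1023.1 / [2.24 × (55.3 − 21.0)] = 13.316 kg/s

ṁ_c = 13.3 kg/s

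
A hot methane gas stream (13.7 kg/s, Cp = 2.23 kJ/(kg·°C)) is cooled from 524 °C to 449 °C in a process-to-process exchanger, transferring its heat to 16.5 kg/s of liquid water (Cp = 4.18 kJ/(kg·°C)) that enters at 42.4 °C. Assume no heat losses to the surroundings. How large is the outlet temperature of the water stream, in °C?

Heat released by hot stream: Q = 13.7 × 2.23 × (524 − 449) = 2291.3 kJ/s
Energy balance on cold side (adiabatic exchanger): Q = ṁ_c·Cp_c·(T_c,out − T_c,in)
T_c,out = 42.4 + 2291.3/(16.5 × 4.18) = 75.622 °C

T_c,out = 75.6 °C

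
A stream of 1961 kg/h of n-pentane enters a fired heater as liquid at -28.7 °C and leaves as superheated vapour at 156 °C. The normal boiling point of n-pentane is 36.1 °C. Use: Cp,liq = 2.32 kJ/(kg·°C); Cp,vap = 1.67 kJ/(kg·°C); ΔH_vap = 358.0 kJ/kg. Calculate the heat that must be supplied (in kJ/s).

liquid -28.7→36.1 °C: 150.34 kJ/kg
vaporisation at 36.1 °C: 358 kJ/kg
vapour 36.1→156 °C: 200.23 kJ/kg
Δh = 150.34 + 358 + 200.23 = 708.57 kJ/kg
Q = ṁ·Δh = 1961 kg/h × 708.57 kJ/kg = 1.3895e+06 kJ/h
|Q| = 385.97 kW

Q = 386 kJ/s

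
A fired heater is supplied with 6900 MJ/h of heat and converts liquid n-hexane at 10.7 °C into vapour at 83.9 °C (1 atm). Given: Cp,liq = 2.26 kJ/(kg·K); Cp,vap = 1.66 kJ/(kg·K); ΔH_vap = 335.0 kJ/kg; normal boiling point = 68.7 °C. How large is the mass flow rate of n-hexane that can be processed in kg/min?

ṁ = 234 kg/min

Δh = 2.26×(68.7−10.7) + 335.0 + 1.66×(83.9−68.7) = 491.31 kJ/kg
Q = 6900 MJ/h = 1916.7 kJ/s = 115000 kJ/min
ṁ = Q/Δh = 115000 / 491.31 = 234.07 kg/min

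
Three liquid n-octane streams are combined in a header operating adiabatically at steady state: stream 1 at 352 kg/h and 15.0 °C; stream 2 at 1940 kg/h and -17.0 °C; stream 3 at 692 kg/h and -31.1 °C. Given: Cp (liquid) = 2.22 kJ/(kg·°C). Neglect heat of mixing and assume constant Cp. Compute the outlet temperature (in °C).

T_out = -16.5 °C

Energy balance with Q = 0: Σ ṁᵢCp,ᵢ(T_out − Tᵢ) = 0
T_out = Σ ṁᵢCp,ᵢTᵢ / Σ ṁᵢCp,ᵢ
      = -109270 / 6624.5 = -16.495 °C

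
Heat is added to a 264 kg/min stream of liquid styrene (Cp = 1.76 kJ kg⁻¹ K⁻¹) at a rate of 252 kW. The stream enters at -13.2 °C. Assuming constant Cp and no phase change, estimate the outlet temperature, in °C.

T_out = 19.3 °C

Q = 252 kW = 15120 kJ/min
ΔT = Q/(ṁ·Cp) = 15120/(264×1.76) = 32.541 K
T_out = -13.2 + 32.541 = 19.341 °C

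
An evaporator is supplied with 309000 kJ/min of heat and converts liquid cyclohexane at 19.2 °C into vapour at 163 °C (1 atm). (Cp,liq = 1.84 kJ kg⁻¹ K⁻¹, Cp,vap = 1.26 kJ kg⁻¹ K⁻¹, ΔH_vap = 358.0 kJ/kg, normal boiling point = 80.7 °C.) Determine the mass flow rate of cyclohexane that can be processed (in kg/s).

Δh = 1.84×(80.7−19.2) + 358.0 + 1.26×(163−80.7) = 574.86 kJ/kg
Q = 309000 kJ/min = 5150 kJ/s = 5150 kJ/s
ṁ = Q/Δh = 5150 / 574.86 = 8.9587 kg/s

ṁ = 8.96 kg/s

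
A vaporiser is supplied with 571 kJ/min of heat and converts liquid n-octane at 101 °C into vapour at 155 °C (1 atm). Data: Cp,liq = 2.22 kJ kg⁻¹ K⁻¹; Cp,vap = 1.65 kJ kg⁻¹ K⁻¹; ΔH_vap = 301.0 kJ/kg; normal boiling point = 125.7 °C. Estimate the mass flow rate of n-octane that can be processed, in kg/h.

ṁ = 84.8 kg/h

Δh = 2.22×(125.7−101) + 301.0 + 1.65×(155−125.7) = 404.18 kJ/kg
Q = 571 kJ/min = 9.5167 kJ/s = 34260 kJ/h
ṁ = Q/Δh = 34260 / 404.18 = 84.764 kg/h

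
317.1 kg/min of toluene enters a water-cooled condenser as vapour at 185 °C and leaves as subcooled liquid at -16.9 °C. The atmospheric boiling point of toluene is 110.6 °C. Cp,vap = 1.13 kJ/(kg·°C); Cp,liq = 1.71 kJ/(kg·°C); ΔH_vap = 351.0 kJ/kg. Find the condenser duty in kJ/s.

Q_c = 3450 kJ/s

vapour 185→110.6 °C: -84.072 kJ/kg
condensation at 110.6 °C: -351 kJ/kg
liquid 110.6→-16.9 °C: -218.03 kJ/kg
Δh = -84.072 + -351 + -218.03 = -653.1 kJ/kg
Q = ṁ·Δh = 317.1 kg/min × -653.1 kJ/kg = -207100 kJ/min
|Q| = 3451.6 kW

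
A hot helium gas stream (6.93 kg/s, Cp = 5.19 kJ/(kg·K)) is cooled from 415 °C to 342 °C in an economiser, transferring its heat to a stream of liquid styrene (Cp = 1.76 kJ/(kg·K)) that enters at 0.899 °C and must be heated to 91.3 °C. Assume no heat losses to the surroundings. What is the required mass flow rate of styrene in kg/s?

ṁ_c = 16.5 kg/s

Heat released by hot stream: Q = 6.93 × 5.19 × (415 − 342) = 2625.6 kJ/s
Energy balance on cold side (adiabatic exchanger): Q = ṁ_c·Cp_c·(T_c,out − T_c,in)
ṁ_c = 2625.6 / [1.76 × (91.3 − 0.899)] = 16.502 kg/s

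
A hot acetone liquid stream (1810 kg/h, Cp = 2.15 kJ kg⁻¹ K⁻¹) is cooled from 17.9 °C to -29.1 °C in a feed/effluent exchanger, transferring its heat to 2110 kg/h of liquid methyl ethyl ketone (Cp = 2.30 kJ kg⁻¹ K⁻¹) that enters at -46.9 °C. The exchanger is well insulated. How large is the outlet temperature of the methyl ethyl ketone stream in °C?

Heat released by hot stream: Q = 1810 × 2.15 × (17.9 − -29.1) = 182900 kJ/h
Energy balance on cold side (adiabatic exchanger): Q = ṁ_c·Cp_c·(T_c,out − T_c,in)
T_c,out = -46.9 + 182900/(2110 × 2.30) = -9.2119 °C

T_c,out = -9.21 °C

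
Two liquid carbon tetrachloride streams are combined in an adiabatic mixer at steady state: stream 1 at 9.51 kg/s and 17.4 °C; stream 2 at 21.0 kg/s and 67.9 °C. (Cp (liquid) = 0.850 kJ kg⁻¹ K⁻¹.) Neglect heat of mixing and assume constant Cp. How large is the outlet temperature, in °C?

T_out = 52.2 °C

No heat crosses the boundary, so H_out = H_in.
Σ ṁᵢCp,ᵢTᵢ = 9.51×0.850×17.4 + 21.0×0.850×67.9 = 1352.7
Σ ṁᵢCp,ᵢ = 9.51×0.850 + 21.0×0.850 = 25.933
T_out = 1352.7 / 25.933 = 52.159 °C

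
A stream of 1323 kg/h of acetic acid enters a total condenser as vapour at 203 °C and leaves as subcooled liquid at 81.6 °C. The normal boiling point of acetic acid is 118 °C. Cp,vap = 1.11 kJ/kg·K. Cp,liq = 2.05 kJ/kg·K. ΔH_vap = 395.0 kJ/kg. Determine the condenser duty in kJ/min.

Q_c = 12400 kJ/min

vapour 203→118 °C: -94.35 kJ/kg
condensation at 118 °C: -395 kJ/kg
liquid 118→81.6 °C: -74.62 kJ/kg
Δh = -94.35 + -395 + -74.62 = -563.97 kJ/kg
Q = ṁ·Δh = 1323 kg/h × -563.97 kJ/kg = -746130 kJ/h
|Q| = 207.26 kW = 12436 kJ/min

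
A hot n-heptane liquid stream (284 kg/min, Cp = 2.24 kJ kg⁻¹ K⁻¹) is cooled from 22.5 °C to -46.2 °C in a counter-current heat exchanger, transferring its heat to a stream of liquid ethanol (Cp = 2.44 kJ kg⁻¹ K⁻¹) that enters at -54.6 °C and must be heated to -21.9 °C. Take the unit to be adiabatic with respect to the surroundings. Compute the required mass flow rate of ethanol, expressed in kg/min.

Heat released by hot stream: Q = 284 × 2.24 × (22.5 − -46.2) = 43704 kJ/min
Energy balance on cold side (adiabatic exchanger): Q = ṁ_c·Cp_c·(T_c,out − T_c,in)
ṁ_c = 43704 / [2.44 × (-21.9 − -54.6)] = 547.75 kg/min

ṁ_c = 548 kg/min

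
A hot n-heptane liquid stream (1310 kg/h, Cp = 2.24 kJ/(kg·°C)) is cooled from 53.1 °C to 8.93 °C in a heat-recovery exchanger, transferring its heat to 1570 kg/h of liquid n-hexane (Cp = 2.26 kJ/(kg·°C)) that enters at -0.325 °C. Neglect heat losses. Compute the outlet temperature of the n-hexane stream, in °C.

T_c,out = 36.2 °C

Heat released by hot stream: Q = 1310 × 2.24 × (53.1 − 8.93) = 129610 kJ/h
Energy balance on cold side (adiabatic exchanger): Q = ṁ_c·Cp_c·(T_c,out − T_c,in)
T_c,out = -0.325 + 129610/(1570 × 2.26) = 36.204 °C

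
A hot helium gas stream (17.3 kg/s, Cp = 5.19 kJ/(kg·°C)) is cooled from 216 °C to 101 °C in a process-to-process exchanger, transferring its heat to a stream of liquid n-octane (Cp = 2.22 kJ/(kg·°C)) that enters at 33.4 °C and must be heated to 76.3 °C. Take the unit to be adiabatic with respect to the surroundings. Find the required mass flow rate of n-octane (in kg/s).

Heat released by hot stream: Q = 17.3 × 5.19 × (216 − 101) = 10326 kJ/s
Energy balance on cold side (adiabatic exchanger): Q = ṁ_c·Cp_c·(T_c,out − T_c,in)
ṁ_c = 10326 / [2.22 × (76.3 − 33.4)] = 108.42 kg/s

ṁ_c = 108 kg/s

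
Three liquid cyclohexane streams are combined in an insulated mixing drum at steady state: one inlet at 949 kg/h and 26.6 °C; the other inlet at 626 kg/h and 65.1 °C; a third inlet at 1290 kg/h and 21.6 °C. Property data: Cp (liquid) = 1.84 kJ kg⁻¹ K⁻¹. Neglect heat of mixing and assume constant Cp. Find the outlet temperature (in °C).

T_out = 32.8 °C

Energy balance with Q = 0: Σ ṁᵢCp,ᵢ(T_out − Tᵢ) = 0
Σ ṁᵢCp,ᵢTᵢ = 949×1.84×26.6 + 626×1.84×65.1 + 1290×1.84×21.6 = 172700
Σ ṁᵢCp,ᵢ = 949×1.84 + 626×1.84 + 1290×1.84 = 5271.6
T_out = 172700 / 5271.6 = 32.761 °C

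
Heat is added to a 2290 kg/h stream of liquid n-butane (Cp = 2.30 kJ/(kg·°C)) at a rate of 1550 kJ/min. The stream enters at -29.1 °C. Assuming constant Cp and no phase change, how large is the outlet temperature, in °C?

Q = 1550 kJ/min = 93000 kJ/h
ΔT = Q/(ṁ·Cp) = 93000/(2290×2.30) = 17.657 K
T_out = -29.1 + 17.657 = -11.443 °C

T_out = -11.4 °C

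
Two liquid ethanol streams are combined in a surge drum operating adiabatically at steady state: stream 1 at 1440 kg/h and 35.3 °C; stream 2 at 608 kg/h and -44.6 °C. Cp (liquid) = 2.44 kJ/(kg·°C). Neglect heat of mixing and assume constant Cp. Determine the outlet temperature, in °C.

Adiabatic, steady state ⇒ Σ ṁᵢCp,ᵢ(T_out − Tᵢ) = 0
T_out = Σ ṁᵢCp,ᵢTᵢ / Σ ṁᵢCp,ᵢ
      = 57865 / 4997.1 = 11.58 °C

T_out = 11.6 °C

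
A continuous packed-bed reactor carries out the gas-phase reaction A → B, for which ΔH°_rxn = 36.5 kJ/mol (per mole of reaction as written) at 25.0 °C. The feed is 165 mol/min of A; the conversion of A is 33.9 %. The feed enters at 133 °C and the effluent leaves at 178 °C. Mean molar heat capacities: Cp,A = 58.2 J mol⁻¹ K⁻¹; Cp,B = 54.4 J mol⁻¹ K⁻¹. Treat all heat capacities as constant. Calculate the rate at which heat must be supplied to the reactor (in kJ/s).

Extent of reaction ξ = 0.339 × 165 = 55.935 mol/min
Reaction term: ξ·ΔH°_rxn = 55.935 × 36.5 = 2041.6 kJ/min
Sensible, feed 133→25 °C: -1037.1 kJ/min
Outlet flows (mol/min): A 109.06, B 55.935
Sensible, products 25→178 °C: 1436.7 kJ/min
Q = ΔH = 2441.2 kJ/min = 40.687 kW
Heat supplied = 40.687 kJ/s

Q_in = 40.7 kJ/s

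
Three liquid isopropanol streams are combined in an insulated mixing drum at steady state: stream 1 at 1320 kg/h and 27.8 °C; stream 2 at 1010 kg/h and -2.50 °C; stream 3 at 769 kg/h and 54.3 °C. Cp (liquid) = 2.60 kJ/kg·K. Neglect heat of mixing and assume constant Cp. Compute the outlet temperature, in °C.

T_out = 24.5 °C

Adiabatic, steady state ⇒ Σ ṁᵢCp,ᵢ(T_out − Tᵢ) = 0
Σ ṁᵢCp,ᵢTᵢ = 1320×2.60×27.8 + 1010×2.60×-2.50 + 769×2.60×54.3 = 197410
Σ ṁᵢCp,ᵢ = 1320×2.60 + 1010×2.60 + 769×2.60 = 8057.4
T_out = 197410 / 8057.4 = 24.501 °C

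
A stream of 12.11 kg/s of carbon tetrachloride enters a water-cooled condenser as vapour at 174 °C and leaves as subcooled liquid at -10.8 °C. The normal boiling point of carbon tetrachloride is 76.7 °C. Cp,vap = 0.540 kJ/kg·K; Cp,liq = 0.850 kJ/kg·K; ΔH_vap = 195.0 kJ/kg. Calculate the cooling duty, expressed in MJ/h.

vapour 174→76.7 °C: -52.542 kJ/kg
condensation at 76.7 °C: -195 kJ/kg
liquid 76.7→-10.8 °C: -74.375 kJ/kg
Δh = -52.542 + -195 + -74.375 = -321.92 kJ/kg
Q = ṁ·Δh = 12.11 kg/s × -321.92 kJ/kg = -3898.4 kJ/s
|Q| = 3898.4 kW = 14034 MJ/h

Q_c = 14000 MJ/h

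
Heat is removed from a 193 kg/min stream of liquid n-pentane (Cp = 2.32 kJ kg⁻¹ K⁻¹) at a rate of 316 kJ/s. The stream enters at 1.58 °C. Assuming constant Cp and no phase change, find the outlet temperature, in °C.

T_out = -40.8 °C

Q = 316 kJ/s = 18960 kJ/min
ΔT = Q/(ṁ·Cp) = 18960/(193×2.32) = 42.344 K
T_out = 1.58 − 42.344 = -40.764 °C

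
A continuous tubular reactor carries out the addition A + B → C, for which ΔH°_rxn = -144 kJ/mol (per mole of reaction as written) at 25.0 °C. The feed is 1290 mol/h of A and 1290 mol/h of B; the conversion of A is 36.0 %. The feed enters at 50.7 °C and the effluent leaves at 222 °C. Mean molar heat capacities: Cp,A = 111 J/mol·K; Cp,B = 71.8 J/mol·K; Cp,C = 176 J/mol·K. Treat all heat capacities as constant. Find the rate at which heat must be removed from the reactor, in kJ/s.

Q_out = 7.53 kJ/s

Extent of reaction ξ = 0.360 × 1290 = 464.4 mol/h
Reaction term: ξ·ΔH°_rxn = 464.4 × -144 = -66874 kJ/h
Sensible, feed 50.7→25 °C: -6060.4 kJ/h
Outlet flows (mol/h): A 825.6, B 825.6, C 464.4
Sensible, products 25→222 °C: 45833 kJ/h
Q = ΔH = -27101 kJ/h = -7.5281 kW
Heat removed = 7.5281 kJ/s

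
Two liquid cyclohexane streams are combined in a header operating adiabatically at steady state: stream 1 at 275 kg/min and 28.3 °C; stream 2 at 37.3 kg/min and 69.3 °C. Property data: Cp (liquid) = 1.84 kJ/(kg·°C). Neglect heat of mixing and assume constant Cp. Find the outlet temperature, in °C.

No heat crosses the boundary, so H_out = H_in.
T_out = Σ ṁᵢCp,ᵢTᵢ / Σ ṁᵢCp,ᵢ
      = 19076 / 574.63 = 33.197 °C

T_out = 33.2 °C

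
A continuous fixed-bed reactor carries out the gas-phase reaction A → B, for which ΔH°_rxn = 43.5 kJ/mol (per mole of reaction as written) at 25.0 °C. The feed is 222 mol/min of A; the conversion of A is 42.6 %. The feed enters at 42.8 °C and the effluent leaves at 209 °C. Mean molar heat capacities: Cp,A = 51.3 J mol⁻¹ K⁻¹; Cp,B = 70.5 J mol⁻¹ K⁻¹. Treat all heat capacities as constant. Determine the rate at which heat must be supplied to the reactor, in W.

Extent of reaction ξ = 0.426 × 222 = 94.572 mol/min
Reaction term: ξ·ΔH°_rxn = 94.572 × 43.5 = 4113.9 kJ/min
Sensible, feed 42.8→25 °C: -202.72 kJ/min
Outlet flows (mol/min): A 127.43, B 94.572
Sensible, products 25→209 °C: 2429.6 kJ/min
Q = ΔH = 6340.8 kJ/min = 105.68 kW
Heat supplied = 105680 W

Q_in = 106000 W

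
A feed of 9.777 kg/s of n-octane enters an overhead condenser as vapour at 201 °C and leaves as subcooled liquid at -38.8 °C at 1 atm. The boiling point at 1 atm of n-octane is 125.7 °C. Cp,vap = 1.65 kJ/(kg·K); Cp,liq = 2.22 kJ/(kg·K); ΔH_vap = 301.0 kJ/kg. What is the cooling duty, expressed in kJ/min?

Q_c = 464000 kJ/min

vapour 201→125.7 °C: -124.24 kJ/kg
condensation at 125.7 °C: -301 kJ/kg
liquid 125.7→-38.8 °C: -365.19 kJ/kg
Δh = -124.24 + -301 + -365.19 = -790.44 kJ/kg
Q = ṁ·Δh = 9.777 kg/s × -790.44 kJ/kg = -7728.1 kJ/s
|Q| = 7728.1 kW = 463680 kJ/min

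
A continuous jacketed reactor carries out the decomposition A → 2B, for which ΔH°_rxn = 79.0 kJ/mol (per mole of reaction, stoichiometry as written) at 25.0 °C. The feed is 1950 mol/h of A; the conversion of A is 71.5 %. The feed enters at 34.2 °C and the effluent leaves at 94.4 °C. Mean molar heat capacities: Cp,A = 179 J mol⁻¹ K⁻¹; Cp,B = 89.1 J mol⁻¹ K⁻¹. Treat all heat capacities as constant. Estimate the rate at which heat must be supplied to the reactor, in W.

Q_in = 36400 W

Extent of reaction ξ = 0.715 × 1950 = 1394.2 mol/h
Reaction term: ξ·ΔH°_rxn = 1394.2 × 79.0 = 110150 kJ/h
Sensible, feed 34.2→25 °C: -3211.3 kJ/h
Outlet flows (mol/h): A 555.75, B 2788.5
Sensible, products 25→94.4 °C: 24147 kJ/h
Q = ΔH = 131080 kJ/h = 36.411 kW
Heat supplied = 36411 W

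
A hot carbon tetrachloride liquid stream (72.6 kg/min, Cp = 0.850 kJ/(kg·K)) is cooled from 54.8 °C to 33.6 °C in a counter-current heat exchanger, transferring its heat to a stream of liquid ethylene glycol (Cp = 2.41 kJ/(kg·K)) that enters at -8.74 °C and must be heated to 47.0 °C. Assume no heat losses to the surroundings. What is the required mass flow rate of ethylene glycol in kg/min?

ṁ_c = 9.74 kg/min

Heat released by hot stream: Q = 72.6 × 0.850 × (54.8 − 33.6) = 1308.3 kJ/min
Energy balance on cold side (adiabatic exchanger): Q = ṁ_c·Cp_c·(T_c,out − T_c,in)
ṁ_c = 1308.3 / [2.41 × (47.0 − -8.74)] = 9.7388 kg/min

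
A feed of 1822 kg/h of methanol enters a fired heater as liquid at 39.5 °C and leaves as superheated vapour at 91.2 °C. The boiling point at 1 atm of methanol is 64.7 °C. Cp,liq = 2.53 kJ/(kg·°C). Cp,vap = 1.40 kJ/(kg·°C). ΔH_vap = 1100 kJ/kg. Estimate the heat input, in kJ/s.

liquid 39.5→64.7 °C: 63.756 kJ/kg
vaporisation at 64.7 °C: 1100 kJ/kg
vapour 64.7→91.2 °C: 37.1 kJ/kg
Δh = 63.756 + 1100 + 37.1 = 1200.9 kJ/kg
Q = ṁ·Δh = 1822 kg/h × 1200.9 kJ/kg = 2.188e+06 kJ/h
|Q| = 607.77 kW

Q = 608 kJ/s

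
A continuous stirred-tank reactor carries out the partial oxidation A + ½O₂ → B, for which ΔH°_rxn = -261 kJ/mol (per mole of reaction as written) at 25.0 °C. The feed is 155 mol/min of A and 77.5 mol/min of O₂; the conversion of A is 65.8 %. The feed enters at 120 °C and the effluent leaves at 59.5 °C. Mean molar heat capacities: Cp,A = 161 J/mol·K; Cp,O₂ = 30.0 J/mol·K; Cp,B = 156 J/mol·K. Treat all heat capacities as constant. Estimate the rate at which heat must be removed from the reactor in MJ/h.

Q_out = 1700 MJ/h

Extent of reaction ξ = 0.658 × 155 = 101.99 mol/min
Reaction term: ξ·ΔH°_rxn = 101.99 × -261 = -26619 kJ/min
Sensible, feed 120→25 °C: -2591.6 kJ/min
Outlet flows (mol/min): A 53.01, O₂ 26.505, B 101.99
Sensible, products 25→59.5 °C: 870.79 kJ/min
Q = ΔH = -28340 kJ/min = -472.34 kW
Heat removed = 1700.4 MJ/h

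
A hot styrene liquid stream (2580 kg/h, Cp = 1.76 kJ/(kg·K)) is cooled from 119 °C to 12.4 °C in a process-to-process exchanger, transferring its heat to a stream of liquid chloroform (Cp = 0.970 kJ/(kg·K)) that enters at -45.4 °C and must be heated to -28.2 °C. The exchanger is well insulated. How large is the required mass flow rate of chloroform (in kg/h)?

Heat released by hot stream: Q = 2580 × 1.76 × (119 − 12.4) = 484050 kJ/h
Energy balance on cold side (adiabatic exchanger): Q = ṁ_c·Cp_c·(T_c,out − T_c,in)
ṁ_c = 484050 / [0.970 × (-28.2 − -45.4)] = 29013 kg/h

ṁ_c = 29000 kg/h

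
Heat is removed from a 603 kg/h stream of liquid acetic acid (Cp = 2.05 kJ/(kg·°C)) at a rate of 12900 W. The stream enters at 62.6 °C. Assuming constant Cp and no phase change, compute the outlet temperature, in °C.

T_out = 25.0 °C

Q = 12900 W = 46440 kJ/h
ΔT = Q/(ṁ·Cp) = 46440/(603×2.05) = 37.568 K
T_out = 62.6 − 37.568 = 25.032 °C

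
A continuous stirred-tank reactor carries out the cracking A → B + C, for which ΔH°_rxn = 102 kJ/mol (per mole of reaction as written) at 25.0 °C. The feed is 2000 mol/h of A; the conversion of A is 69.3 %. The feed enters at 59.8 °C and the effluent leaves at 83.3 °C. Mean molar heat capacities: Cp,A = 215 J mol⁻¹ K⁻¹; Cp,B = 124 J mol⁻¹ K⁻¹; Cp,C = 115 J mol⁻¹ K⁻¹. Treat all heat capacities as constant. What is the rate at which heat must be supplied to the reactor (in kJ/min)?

Q_in = 2560 kJ/min

Extent of reaction ξ = 0.693 × 2000 = 1386 mol/h
Reaction term: ξ·ΔH°_rxn = 1386 × 102 = 141370 kJ/h
Sensible, feed 59.8→25 °C: -14964 kJ/h
Outlet flows (mol/h): A 614, B 1386, C 1386
Sensible, products 25→83.3 °C: 27008 kJ/h
Q = ΔH = 153420 kJ/h = 42.616 kW
Heat supplied = 2556.9 kJ/min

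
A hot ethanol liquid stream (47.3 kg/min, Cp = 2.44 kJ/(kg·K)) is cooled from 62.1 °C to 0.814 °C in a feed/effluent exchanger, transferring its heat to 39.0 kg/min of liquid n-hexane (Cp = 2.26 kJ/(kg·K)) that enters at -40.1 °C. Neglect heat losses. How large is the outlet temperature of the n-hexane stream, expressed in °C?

T_c,out = 40.1 °C

Heat released by hot stream: Q = 47.3 × 2.44 × (62.1 − 0.814) = 7073.1 kJ/min
Energy balance on cold side (adiabatic exchanger): Q = ṁ_c·Cp_c·(T_c,out − T_c,in)
T_c,out = -40.1 + 7073.1/(39.0 × 2.26) = 40.149 °C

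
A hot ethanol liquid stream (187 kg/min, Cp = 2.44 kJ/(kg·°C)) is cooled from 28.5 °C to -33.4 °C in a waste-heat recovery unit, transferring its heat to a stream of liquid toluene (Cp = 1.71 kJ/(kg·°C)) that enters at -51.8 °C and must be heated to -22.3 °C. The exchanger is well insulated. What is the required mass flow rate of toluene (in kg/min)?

ṁ_c = 560 kg/min

Heat released by hot stream: Q = 187 × 2.44 × (28.5 − -33.4) = 28244 kJ/min
Energy balance on cold side (adiabatic exchanger): Q = ṁ_c·Cp_c·(T_c,out − T_c,in)
ṁ_c = 28244 / [1.71 × (-22.3 − -51.8)] = 559.89 kg/min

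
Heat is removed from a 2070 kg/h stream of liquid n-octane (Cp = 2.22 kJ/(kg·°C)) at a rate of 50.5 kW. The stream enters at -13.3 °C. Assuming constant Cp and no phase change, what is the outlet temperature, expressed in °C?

Q = 50.5 kW = 181800 kJ/h
ΔT = Q/(ṁ·Cp) = 181800/(2070×2.22) = 39.561 K
T_out = -13.3 − 39.561 = -52.861 °C

T_out = -52.9 °C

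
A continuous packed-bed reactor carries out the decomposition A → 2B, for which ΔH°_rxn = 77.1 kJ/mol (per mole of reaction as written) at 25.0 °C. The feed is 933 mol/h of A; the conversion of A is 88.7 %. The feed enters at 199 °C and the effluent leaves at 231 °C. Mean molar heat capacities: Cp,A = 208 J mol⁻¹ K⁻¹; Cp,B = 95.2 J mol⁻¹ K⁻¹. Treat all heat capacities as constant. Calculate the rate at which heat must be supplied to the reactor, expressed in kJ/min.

Q_in = 1120 kJ/min

Extent of reaction ξ = 0.887 × 933 = 827.57 mol/h
Reaction term: ξ·ΔH°_rxn = 827.57 × 77.1 = 63806 kJ/h
Sensible, feed 199→25 °C: -33767 kJ/h
Outlet flows (mol/h): A 105.43, B 1655.1
Sensible, products 25→231 °C: 36977 kJ/h
Q = ΔH = 67015 kJ/h = 18.615 kW
Heat supplied = 1116.9 kJ/min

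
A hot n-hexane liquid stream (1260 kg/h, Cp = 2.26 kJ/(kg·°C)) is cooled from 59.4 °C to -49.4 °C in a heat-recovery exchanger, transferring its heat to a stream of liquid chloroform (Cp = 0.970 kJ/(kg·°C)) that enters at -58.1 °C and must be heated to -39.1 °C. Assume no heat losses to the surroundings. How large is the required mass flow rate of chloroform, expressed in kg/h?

Heat released by hot stream: Q = 1260 × 2.26 × (59.4 − -49.4) = 309820 kJ/h
Energy balance on cold side (adiabatic exchanger): Q = ṁ_c·Cp_c·(T_c,out − T_c,in)
ṁ_c = 309820 / [0.970 × (-39.1 − -58.1)] = 16811 kg/h

ṁ_c = 16800 kg/h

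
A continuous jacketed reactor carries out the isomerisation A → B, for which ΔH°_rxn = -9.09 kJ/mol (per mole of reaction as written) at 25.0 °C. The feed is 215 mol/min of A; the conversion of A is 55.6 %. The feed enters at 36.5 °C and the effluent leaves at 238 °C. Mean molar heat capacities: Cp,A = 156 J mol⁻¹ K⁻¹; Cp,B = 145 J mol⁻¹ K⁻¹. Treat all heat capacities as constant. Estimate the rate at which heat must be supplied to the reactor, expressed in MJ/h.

Extent of reaction ξ = 0.556 × 215 = 119.54 mol/min
Reaction term: ξ·ΔH°_rxn = 119.54 × -9.09 = -1086.6 kJ/min
Sensible, feed 36.5→25 °C: -385.71 kJ/min
Outlet flows (mol/min): A 95.46, B 119.54
Sensible, products 25→238 °C: 6863.9 kJ/min
Q = ΔH = 5391.6 kJ/min = 89.86 kW
Heat supplied = 323.5 MJ/h

Q_in = 323 MJ/h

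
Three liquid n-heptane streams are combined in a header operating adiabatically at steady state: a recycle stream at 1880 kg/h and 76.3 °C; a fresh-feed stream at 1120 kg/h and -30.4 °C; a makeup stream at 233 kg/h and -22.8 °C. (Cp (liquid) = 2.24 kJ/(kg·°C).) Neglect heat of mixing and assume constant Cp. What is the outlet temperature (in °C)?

Energy balance with Q = 0: Σ ṁᵢCp,ᵢ(T_out − Tᵢ) = 0
T_out = Σ ṁᵢCp,ᵢTᵢ / Σ ṁᵢCp,ᵢ
      = 233150 / 7241.9 = 32.194 °C

T_out = 32.2 °C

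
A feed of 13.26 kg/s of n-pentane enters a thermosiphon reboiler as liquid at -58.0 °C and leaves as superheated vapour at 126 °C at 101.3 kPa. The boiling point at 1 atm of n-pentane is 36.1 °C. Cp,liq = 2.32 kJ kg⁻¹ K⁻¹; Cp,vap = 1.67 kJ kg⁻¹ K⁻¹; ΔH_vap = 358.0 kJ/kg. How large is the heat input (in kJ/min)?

Q = 578000 kJ/min

liquid -58.0→36.1 °C: 218.31 kJ/kg
vaporisation at 36.1 °C: 358 kJ/kg
vapour 36.1→126 °C: 150.13 kJ/kg
Δh = 218.31 + 358 + 150.13 = 726.44 kJ/kg
Q = ṁ·Δh = 13.26 kg/s × 726.44 kJ/kg = 9632.7 kJ/s
|Q| = 9632.7 kW = 577960 kJ/min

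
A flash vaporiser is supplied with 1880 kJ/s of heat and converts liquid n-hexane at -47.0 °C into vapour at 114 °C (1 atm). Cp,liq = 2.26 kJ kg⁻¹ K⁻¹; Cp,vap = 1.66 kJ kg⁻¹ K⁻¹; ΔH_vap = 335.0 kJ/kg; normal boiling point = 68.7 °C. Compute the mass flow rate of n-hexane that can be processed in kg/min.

Δh = 2.26×(68.7−-47.0) + 335.0 + 1.66×(114−68.7) = 671.68 kJ/kg
Q = 1880 kJ/s = 1880 kJ/s = 112800 kJ/min
ṁ = Q/Δh = 112800 / 671.68 = 167.94 kg/min

ṁ = 168 kg/min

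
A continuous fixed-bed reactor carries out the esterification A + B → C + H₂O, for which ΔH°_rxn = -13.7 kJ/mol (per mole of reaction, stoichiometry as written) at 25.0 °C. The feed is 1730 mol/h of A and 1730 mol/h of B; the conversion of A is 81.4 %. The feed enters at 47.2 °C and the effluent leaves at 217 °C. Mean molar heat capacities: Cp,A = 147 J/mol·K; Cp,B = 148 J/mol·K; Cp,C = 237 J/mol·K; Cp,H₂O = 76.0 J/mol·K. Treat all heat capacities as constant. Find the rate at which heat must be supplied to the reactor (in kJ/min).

Q_in = 1200 kJ/min

Extent of reaction ξ = 0.814 × 1730 = 1408.2 mol/h
Reaction term: ξ·ΔH°_rxn = 1408.2 × -13.7 = -19293 kJ/h
Sensible, feed 47.2→25 °C: -11330 kJ/h
Outlet flows (mol/h): A 321.78, B 321.78, C 1408.2, H₂O 1408.2
Sensible, products 25→217 °C: 102850 kJ/h
Q = ΔH = 72232 kJ/h = 20.064 kW
Heat supplied = 1203.9 kJ/min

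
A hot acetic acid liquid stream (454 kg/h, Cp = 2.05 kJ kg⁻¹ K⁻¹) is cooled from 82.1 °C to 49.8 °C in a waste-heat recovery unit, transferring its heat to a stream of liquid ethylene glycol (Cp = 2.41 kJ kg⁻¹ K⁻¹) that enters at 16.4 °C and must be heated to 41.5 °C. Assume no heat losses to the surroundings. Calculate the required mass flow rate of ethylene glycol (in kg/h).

ṁ_c = 497 kg/h

Heat released by hot stream: Q = 454 × 2.05 × (82.1 − 49.8) = 30062 kJ/h
Energy balance on cold side (adiabatic exchanger): Q = ṁ_c·Cp_c·(T_c,out − T_c,in)
ṁ_c = 30062 / [2.41 × (41.5 − 16.4)] = 496.96 kg/h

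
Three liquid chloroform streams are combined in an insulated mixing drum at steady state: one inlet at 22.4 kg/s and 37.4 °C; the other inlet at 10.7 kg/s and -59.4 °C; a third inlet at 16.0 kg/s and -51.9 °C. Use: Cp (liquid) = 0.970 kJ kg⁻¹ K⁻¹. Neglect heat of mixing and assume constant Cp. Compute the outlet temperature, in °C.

T_out = -12.8 °C

Energy balance with Q = 0: Σ ṁᵢCp,ᵢ(T_out − Tᵢ) = 0
Σ ṁᵢCp,ᵢTᵢ = 22.4×0.970×37.4 + 10.7×0.970×-59.4 + 16.0×0.970×-51.9 = -609.37
Σ ṁᵢCp,ᵢ = 22.4×0.970 + 10.7×0.970 + 16.0×0.970 = 47.627
T_out = -609.37 / 47.627 = -12.795 °C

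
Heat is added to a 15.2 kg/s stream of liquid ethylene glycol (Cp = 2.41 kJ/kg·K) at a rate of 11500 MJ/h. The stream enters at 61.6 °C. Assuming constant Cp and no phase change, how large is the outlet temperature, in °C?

Q = 11500 MJ/h = 3194.4 kJ/s
ΔT = Q/(ṁ·Cp) = 3194.4/(15.2×2.41) = 87.204 K
T_out = 61.6 + 87.204 = 148.8 °C

T_out = 149 °C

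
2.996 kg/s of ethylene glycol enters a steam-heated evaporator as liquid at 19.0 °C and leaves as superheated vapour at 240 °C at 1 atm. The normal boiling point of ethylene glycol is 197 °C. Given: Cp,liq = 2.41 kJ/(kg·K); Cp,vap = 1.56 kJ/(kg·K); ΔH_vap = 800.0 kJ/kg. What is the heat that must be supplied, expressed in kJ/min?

Q = 233000 kJ/min

liquid 19.0→197 °C: 428.98 kJ/kg
vaporisation at 197 °C: 800 kJ/kg
vapour 197→240 °C: 67.08 kJ/kg
Δh = 428.98 + 800 + 67.08 = 1296.1 kJ/kg
Q = ṁ·Δh = 2.996 kg/s × 1296.1 kJ/kg = 3883 kJ/s
|Q| = 3883 kW = 232980 kJ/min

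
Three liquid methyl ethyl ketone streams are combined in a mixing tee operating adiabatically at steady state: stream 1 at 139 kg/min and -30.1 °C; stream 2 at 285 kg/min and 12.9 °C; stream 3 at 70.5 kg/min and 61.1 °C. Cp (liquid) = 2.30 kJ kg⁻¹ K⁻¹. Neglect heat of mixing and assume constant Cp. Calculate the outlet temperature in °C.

No heat crosses the boundary, so H_out = H_in.
T_out = Σ ṁᵢCp,ᵢTᵢ / Σ ṁᵢCp,ᵢ
      = 8740.3 / 1137.3 = 7.6848 °C

T_out = 7.68 °C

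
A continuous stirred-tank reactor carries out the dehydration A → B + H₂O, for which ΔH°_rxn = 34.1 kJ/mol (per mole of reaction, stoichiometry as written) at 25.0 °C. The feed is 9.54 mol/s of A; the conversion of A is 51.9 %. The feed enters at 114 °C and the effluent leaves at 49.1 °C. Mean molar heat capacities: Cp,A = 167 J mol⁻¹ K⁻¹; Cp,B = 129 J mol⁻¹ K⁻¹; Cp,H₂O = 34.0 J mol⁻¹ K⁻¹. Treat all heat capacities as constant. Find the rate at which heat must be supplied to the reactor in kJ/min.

Extent of reaction ξ = 0.519 × 9.54 = 4.9513 mol/s
Reaction term: ξ·ΔH°_rxn = 4.9513 × 34.1 = 168.84 kJ/s
Sensible, feed 114→25 °C: -141.79 kJ/s
Outlet flows (mol/s): A 4.5887, B 4.9513, H₂O 4.9513
Sensible, products 25→49.1 °C: 37.918 kJ/s
Q = ΔH = 64.963 kJ/s = 64.963 kW
Heat supplied = 3897.8 kJ/min

Q_in = 3900 kJ/min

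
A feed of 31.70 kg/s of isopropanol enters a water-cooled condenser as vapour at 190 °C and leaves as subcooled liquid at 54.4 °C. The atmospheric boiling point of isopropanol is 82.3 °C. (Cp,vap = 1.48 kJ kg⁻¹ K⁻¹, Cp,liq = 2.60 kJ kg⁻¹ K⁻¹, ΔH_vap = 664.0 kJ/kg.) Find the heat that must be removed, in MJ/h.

Q_c = 102000 MJ/h

vapour 190→82.3 °C: -159.4 kJ/kg
condensation at 82.3 °C: -664 kJ/kg
liquid 82.3→54.4 °C: -72.54 kJ/kg
Δh = -159.4 + -664 + -72.54 = -895.94 kJ/kg
Q = ṁ·Δh = 31.70 kg/s × -895.94 kJ/kg = -28401 kJ/s
|Q| = 28401 kW = 102240 MJ/h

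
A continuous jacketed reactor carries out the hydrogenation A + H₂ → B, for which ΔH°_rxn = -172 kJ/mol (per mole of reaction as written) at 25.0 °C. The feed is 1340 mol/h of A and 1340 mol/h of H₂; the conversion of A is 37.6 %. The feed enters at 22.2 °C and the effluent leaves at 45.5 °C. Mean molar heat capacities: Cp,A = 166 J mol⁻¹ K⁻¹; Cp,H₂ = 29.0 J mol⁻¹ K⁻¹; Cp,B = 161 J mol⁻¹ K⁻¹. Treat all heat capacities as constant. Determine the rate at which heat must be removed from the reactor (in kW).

Extent of reaction ξ = 0.376 × 1340 = 503.84 mol/h
Reaction term: ξ·ΔH°_rxn = 503.84 × -172 = -86660 kJ/h
Sensible, feed 22.2→25 °C: 731.64 kJ/h
Outlet flows (mol/h): A 836.16, H₂ 836.16, B 503.84
Sensible, products 25→45.5 °C: 5005.5 kJ/h
Q = ΔH = -80923 kJ/h = -22.479 kW
Heat removed = 22.479 kW

Q_out = 22.5 kW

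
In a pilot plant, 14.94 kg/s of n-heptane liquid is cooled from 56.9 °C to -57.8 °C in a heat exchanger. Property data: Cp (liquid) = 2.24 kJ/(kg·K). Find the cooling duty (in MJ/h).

Q = ṁ·Cp·ΔT = 14.94 × 2.24 × (-57.8 − 56.9) = -3838.5 kJ/s
Cooling duty = 13819 MJ/h

Q_c = 13800 MJ/h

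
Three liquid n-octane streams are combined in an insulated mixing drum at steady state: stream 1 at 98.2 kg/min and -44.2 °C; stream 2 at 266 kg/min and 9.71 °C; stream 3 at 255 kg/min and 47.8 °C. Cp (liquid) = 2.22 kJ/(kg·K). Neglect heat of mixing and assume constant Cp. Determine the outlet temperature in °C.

T_out = 16.8 °C

Adiabatic, steady state ⇒ Σ ṁᵢCp,ᵢ(T_out − Tᵢ) = 0
T_out = Σ ṁᵢCp,ᵢTᵢ / Σ ṁᵢCp,ᵢ
      = 23158 / 1374.6 = 16.847 °C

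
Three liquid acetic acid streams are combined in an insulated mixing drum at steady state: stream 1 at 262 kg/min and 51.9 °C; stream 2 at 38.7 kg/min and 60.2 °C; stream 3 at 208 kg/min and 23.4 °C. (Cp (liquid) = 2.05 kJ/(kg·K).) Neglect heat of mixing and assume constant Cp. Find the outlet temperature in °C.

Energy balance with Q = 0: Σ ṁᵢCp,ᵢ(T_out − Tᵢ) = 0
T_out = Σ ṁᵢCp,ᵢTᵢ / Σ ṁᵢCp,ᵢ
      = 42629 / 1042.8 = 40.878 °C

T_out = 40.9 °C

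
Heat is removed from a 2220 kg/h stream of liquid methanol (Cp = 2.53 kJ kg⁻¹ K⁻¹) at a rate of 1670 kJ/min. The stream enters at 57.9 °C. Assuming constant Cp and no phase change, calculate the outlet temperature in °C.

Q = 1670 kJ/min = 100200 kJ/h
ΔT = Q/(ṁ·Cp) = 100200/(2220×2.53) = 17.84 K
T_out = 57.9 − 17.84 = 40.06 °C

T_out = 40.1 °C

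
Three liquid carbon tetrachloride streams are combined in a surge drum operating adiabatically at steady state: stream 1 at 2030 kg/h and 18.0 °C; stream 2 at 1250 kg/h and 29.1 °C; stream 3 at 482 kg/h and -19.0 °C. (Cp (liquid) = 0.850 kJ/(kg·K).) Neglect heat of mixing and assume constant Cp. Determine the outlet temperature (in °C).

T_out = 16.9 °C

Adiabatic, steady state ⇒ Σ ṁᵢCp,ᵢ(T_out − Tᵢ) = 0
T_out = Σ ṁᵢCp,ᵢTᵢ / Σ ṁᵢCp,ᵢ
      = 54193 / 3197.7 = 16.948 °C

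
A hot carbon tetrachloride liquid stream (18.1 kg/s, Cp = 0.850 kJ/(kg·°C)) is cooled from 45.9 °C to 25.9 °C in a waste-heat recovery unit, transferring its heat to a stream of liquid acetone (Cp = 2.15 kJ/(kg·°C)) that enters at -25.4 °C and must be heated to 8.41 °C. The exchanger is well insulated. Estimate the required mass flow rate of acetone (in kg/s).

ṁ_c = 4.23 kg/s

Heat released by hot stream: Q = 18.1 × 0.850 × (45.9 − 25.9) = 307.7 kJ/s
Energy balance on cold side (adiabatic exchanger): Q = ṁ_c·Cp_c·(T_c,out − T_c,in)
ṁ_c = 307.7 / [2.15 × (8.41 − -25.4)] = 4.233 kg/s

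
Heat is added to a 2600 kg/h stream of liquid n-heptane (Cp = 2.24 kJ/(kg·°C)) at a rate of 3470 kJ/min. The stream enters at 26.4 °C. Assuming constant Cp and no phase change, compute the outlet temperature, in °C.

T_out = 62.1 °C

Q = 3470 kJ/min = 208200 kJ/h
ΔT = Q/(ṁ·Cp) = 208200/(2600×2.24) = 35.749 K
T_out = 26.4 + 35.749 = 62.149 °C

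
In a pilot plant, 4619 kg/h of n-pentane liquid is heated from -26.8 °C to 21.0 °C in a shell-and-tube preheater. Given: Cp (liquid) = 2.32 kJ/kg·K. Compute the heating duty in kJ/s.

Q = ṁ·Cp·ΔT = 4619 × 2.32 × (21.0 − -26.8) = 512230 kJ/h
Converting: 512230 / 3600 s = 142.29 kW

Q = 142 kJ/s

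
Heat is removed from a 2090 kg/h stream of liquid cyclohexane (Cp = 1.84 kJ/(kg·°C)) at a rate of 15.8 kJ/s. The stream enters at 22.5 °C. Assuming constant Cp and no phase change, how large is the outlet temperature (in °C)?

Q = 15.8 kJ/s = 56880 kJ/h
ΔT = Q/(ṁ·Cp) = 56880/(2090×1.84) = 14.791 K
T_out = 22.5 − 14.791 = 7.7091 °C

T_out = 7.71 °C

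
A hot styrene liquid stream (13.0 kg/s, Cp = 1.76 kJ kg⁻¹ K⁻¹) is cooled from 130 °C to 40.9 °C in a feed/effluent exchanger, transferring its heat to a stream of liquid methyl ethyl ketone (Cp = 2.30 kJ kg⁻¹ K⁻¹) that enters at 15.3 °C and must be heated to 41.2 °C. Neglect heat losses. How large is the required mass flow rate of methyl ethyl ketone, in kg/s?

ṁ_c = 34.2 kg/s

Heat released by hot stream: Q = 13.0 × 1.76 × (130 − 40.9) = 2038.6 kJ/s
Energy balance on cold side (adiabatic exchanger): Q = ṁ_c·Cp_c·(T_c,out − T_c,in)
ṁ_c = 2038.6 / [2.30 × (41.2 − 15.3)] = 34.222 kg/s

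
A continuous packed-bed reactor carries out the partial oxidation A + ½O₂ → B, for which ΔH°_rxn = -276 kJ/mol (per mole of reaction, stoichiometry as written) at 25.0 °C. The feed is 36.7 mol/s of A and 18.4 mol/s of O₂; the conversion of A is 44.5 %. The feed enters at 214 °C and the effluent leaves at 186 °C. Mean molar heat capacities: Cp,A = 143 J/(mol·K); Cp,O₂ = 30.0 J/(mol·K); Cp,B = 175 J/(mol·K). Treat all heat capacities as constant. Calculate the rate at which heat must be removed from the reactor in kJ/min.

Extent of reaction ξ = 0.445 × 36.7 = 16.332 mol/s
Reaction term: ξ·ΔH°_rxn = 16.332 × -276 = -4507.5 kJ/s
Sensible, feed 214→25 °C: -1096.2 kJ/s
Outlet flows (mol/s): A 20.369, O₂ 10.234, B 16.332
Sensible, products 25→186 °C: 978.52 kJ/s
Q = ΔH = -4625.2 kJ/s = -4625.2 kW
Heat removed = 277510 kJ/min

Q_out = 278000 kJ/min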